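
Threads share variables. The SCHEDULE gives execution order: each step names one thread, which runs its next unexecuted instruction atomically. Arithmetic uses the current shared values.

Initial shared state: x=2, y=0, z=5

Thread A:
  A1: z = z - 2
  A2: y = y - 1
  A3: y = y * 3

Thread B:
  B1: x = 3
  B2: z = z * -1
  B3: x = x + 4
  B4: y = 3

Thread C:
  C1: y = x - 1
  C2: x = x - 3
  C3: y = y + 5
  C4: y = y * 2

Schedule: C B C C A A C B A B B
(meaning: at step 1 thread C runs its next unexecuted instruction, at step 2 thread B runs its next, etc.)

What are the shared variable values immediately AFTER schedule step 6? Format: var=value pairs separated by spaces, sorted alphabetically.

Step 1: thread C executes C1 (y = x - 1). Shared: x=2 y=1 z=5. PCs: A@0 B@0 C@1
Step 2: thread B executes B1 (x = 3). Shared: x=3 y=1 z=5. PCs: A@0 B@1 C@1
Step 3: thread C executes C2 (x = x - 3). Shared: x=0 y=1 z=5. PCs: A@0 B@1 C@2
Step 4: thread C executes C3 (y = y + 5). Shared: x=0 y=6 z=5. PCs: A@0 B@1 C@3
Step 5: thread A executes A1 (z = z - 2). Shared: x=0 y=6 z=3. PCs: A@1 B@1 C@3
Step 6: thread A executes A2 (y = y - 1). Shared: x=0 y=5 z=3. PCs: A@2 B@1 C@3

Answer: x=0 y=5 z=3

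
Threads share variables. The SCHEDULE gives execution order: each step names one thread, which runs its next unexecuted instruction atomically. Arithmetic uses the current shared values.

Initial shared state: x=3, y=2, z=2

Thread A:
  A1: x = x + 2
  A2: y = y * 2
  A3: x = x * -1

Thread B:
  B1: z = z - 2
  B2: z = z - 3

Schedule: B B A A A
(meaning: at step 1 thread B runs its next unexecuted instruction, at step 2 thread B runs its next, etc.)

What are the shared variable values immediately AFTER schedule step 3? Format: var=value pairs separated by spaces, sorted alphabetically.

Step 1: thread B executes B1 (z = z - 2). Shared: x=3 y=2 z=0. PCs: A@0 B@1
Step 2: thread B executes B2 (z = z - 3). Shared: x=3 y=2 z=-3. PCs: A@0 B@2
Step 3: thread A executes A1 (x = x + 2). Shared: x=5 y=2 z=-3. PCs: A@1 B@2

Answer: x=5 y=2 z=-3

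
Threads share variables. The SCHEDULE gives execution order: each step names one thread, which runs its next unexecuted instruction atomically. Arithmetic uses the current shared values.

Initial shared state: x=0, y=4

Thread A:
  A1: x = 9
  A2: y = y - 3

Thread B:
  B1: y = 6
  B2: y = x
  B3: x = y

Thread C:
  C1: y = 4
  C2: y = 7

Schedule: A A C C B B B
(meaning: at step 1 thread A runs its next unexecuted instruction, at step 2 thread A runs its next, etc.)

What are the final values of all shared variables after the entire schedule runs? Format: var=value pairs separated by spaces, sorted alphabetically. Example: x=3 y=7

Step 1: thread A executes A1 (x = 9). Shared: x=9 y=4. PCs: A@1 B@0 C@0
Step 2: thread A executes A2 (y = y - 3). Shared: x=9 y=1. PCs: A@2 B@0 C@0
Step 3: thread C executes C1 (y = 4). Shared: x=9 y=4. PCs: A@2 B@0 C@1
Step 4: thread C executes C2 (y = 7). Shared: x=9 y=7. PCs: A@2 B@0 C@2
Step 5: thread B executes B1 (y = 6). Shared: x=9 y=6. PCs: A@2 B@1 C@2
Step 6: thread B executes B2 (y = x). Shared: x=9 y=9. PCs: A@2 B@2 C@2
Step 7: thread B executes B3 (x = y). Shared: x=9 y=9. PCs: A@2 B@3 C@2

Answer: x=9 y=9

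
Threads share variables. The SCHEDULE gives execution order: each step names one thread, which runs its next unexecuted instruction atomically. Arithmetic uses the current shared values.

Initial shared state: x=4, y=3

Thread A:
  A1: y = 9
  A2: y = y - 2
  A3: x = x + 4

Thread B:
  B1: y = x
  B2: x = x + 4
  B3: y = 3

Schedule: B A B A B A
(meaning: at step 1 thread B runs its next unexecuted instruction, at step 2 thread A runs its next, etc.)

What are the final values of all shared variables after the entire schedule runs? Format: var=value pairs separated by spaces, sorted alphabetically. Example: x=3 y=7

Step 1: thread B executes B1 (y = x). Shared: x=4 y=4. PCs: A@0 B@1
Step 2: thread A executes A1 (y = 9). Shared: x=4 y=9. PCs: A@1 B@1
Step 3: thread B executes B2 (x = x + 4). Shared: x=8 y=9. PCs: A@1 B@2
Step 4: thread A executes A2 (y = y - 2). Shared: x=8 y=7. PCs: A@2 B@2
Step 5: thread B executes B3 (y = 3). Shared: x=8 y=3. PCs: A@2 B@3
Step 6: thread A executes A3 (x = x + 4). Shared: x=12 y=3. PCs: A@3 B@3

Answer: x=12 y=3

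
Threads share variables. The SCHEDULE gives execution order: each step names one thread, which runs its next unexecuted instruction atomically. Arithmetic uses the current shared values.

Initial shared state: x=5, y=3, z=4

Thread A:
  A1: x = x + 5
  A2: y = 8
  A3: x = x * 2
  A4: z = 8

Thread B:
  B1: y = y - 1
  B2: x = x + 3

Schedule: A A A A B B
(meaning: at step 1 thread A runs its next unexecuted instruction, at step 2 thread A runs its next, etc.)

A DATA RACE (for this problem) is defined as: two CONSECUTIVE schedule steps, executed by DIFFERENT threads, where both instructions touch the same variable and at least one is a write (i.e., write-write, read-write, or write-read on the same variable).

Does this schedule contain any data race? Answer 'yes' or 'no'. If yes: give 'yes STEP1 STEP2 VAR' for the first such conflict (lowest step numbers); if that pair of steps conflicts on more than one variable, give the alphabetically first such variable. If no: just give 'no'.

Steps 1,2: same thread (A). No race.
Steps 2,3: same thread (A). No race.
Steps 3,4: same thread (A). No race.
Steps 4,5: A(r=-,w=z) vs B(r=y,w=y). No conflict.
Steps 5,6: same thread (B). No race.

Answer: no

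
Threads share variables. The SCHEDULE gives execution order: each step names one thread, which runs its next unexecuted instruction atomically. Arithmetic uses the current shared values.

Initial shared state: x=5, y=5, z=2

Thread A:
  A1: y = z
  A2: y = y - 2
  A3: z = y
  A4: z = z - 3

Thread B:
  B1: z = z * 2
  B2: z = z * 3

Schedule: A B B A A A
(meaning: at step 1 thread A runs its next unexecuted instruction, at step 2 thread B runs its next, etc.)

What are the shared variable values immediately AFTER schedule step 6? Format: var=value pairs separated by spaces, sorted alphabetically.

Answer: x=5 y=0 z=-3

Derivation:
Step 1: thread A executes A1 (y = z). Shared: x=5 y=2 z=2. PCs: A@1 B@0
Step 2: thread B executes B1 (z = z * 2). Shared: x=5 y=2 z=4. PCs: A@1 B@1
Step 3: thread B executes B2 (z = z * 3). Shared: x=5 y=2 z=12. PCs: A@1 B@2
Step 4: thread A executes A2 (y = y - 2). Shared: x=5 y=0 z=12. PCs: A@2 B@2
Step 5: thread A executes A3 (z = y). Shared: x=5 y=0 z=0. PCs: A@3 B@2
Step 6: thread A executes A4 (z = z - 3). Shared: x=5 y=0 z=-3. PCs: A@4 B@2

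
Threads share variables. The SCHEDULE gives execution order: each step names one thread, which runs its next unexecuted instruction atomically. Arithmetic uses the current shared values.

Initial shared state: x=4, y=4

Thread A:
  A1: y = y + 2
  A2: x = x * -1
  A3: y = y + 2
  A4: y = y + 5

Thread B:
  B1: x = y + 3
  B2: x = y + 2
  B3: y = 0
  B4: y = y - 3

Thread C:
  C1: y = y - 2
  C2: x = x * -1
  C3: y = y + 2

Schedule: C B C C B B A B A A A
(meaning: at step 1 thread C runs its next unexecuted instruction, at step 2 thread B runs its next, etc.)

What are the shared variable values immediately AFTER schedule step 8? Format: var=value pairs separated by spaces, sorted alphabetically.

Answer: x=6 y=-1

Derivation:
Step 1: thread C executes C1 (y = y - 2). Shared: x=4 y=2. PCs: A@0 B@0 C@1
Step 2: thread B executes B1 (x = y + 3). Shared: x=5 y=2. PCs: A@0 B@1 C@1
Step 3: thread C executes C2 (x = x * -1). Shared: x=-5 y=2. PCs: A@0 B@1 C@2
Step 4: thread C executes C3 (y = y + 2). Shared: x=-5 y=4. PCs: A@0 B@1 C@3
Step 5: thread B executes B2 (x = y + 2). Shared: x=6 y=4. PCs: A@0 B@2 C@3
Step 6: thread B executes B3 (y = 0). Shared: x=6 y=0. PCs: A@0 B@3 C@3
Step 7: thread A executes A1 (y = y + 2). Shared: x=6 y=2. PCs: A@1 B@3 C@3
Step 8: thread B executes B4 (y = y - 3). Shared: x=6 y=-1. PCs: A@1 B@4 C@3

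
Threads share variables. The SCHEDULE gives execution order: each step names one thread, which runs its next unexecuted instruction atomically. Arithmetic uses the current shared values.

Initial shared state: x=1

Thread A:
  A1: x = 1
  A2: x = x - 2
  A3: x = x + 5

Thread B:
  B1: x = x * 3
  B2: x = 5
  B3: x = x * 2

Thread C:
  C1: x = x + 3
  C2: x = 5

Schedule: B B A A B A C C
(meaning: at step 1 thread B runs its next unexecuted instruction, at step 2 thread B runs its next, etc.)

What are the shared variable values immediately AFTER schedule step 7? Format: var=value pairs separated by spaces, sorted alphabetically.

Answer: x=6

Derivation:
Step 1: thread B executes B1 (x = x * 3). Shared: x=3. PCs: A@0 B@1 C@0
Step 2: thread B executes B2 (x = 5). Shared: x=5. PCs: A@0 B@2 C@0
Step 3: thread A executes A1 (x = 1). Shared: x=1. PCs: A@1 B@2 C@0
Step 4: thread A executes A2 (x = x - 2). Shared: x=-1. PCs: A@2 B@2 C@0
Step 5: thread B executes B3 (x = x * 2). Shared: x=-2. PCs: A@2 B@3 C@0
Step 6: thread A executes A3 (x = x + 5). Shared: x=3. PCs: A@3 B@3 C@0
Step 7: thread C executes C1 (x = x + 3). Shared: x=6. PCs: A@3 B@3 C@1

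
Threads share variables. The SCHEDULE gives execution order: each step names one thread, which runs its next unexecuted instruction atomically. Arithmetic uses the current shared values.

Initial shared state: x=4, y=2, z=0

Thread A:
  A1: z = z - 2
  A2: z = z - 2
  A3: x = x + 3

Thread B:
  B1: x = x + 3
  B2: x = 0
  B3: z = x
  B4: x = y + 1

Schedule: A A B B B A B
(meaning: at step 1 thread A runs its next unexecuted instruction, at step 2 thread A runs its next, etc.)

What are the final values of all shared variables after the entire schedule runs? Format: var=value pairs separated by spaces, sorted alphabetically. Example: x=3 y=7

Step 1: thread A executes A1 (z = z - 2). Shared: x=4 y=2 z=-2. PCs: A@1 B@0
Step 2: thread A executes A2 (z = z - 2). Shared: x=4 y=2 z=-4. PCs: A@2 B@0
Step 3: thread B executes B1 (x = x + 3). Shared: x=7 y=2 z=-4. PCs: A@2 B@1
Step 4: thread B executes B2 (x = 0). Shared: x=0 y=2 z=-4. PCs: A@2 B@2
Step 5: thread B executes B3 (z = x). Shared: x=0 y=2 z=0. PCs: A@2 B@3
Step 6: thread A executes A3 (x = x + 3). Shared: x=3 y=2 z=0. PCs: A@3 B@3
Step 7: thread B executes B4 (x = y + 1). Shared: x=3 y=2 z=0. PCs: A@3 B@4

Answer: x=3 y=2 z=0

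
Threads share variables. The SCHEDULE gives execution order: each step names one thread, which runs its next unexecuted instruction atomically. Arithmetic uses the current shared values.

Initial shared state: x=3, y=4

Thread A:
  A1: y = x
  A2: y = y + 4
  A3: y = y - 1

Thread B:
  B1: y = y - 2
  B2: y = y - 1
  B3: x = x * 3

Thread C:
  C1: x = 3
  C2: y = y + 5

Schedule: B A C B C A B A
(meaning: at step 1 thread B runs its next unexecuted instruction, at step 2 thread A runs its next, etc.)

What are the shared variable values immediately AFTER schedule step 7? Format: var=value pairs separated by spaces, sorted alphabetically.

Step 1: thread B executes B1 (y = y - 2). Shared: x=3 y=2. PCs: A@0 B@1 C@0
Step 2: thread A executes A1 (y = x). Shared: x=3 y=3. PCs: A@1 B@1 C@0
Step 3: thread C executes C1 (x = 3). Shared: x=3 y=3. PCs: A@1 B@1 C@1
Step 4: thread B executes B2 (y = y - 1). Shared: x=3 y=2. PCs: A@1 B@2 C@1
Step 5: thread C executes C2 (y = y + 5). Shared: x=3 y=7. PCs: A@1 B@2 C@2
Step 6: thread A executes A2 (y = y + 4). Shared: x=3 y=11. PCs: A@2 B@2 C@2
Step 7: thread B executes B3 (x = x * 3). Shared: x=9 y=11. PCs: A@2 B@3 C@2

Answer: x=9 y=11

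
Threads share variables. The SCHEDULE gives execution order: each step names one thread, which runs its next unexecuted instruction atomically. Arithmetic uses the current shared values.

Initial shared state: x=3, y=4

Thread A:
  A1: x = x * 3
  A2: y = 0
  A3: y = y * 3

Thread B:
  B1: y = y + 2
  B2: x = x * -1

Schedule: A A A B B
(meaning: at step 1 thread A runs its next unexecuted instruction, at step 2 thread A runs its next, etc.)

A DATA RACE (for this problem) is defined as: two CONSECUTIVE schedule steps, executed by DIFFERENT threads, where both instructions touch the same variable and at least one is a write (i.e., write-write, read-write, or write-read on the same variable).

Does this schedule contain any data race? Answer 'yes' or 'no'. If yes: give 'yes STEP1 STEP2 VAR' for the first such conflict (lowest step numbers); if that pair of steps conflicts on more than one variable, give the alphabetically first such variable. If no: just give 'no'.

Answer: yes 3 4 y

Derivation:
Steps 1,2: same thread (A). No race.
Steps 2,3: same thread (A). No race.
Steps 3,4: A(y = y * 3) vs B(y = y + 2). RACE on y (W-W).
Steps 4,5: same thread (B). No race.
First conflict at steps 3,4.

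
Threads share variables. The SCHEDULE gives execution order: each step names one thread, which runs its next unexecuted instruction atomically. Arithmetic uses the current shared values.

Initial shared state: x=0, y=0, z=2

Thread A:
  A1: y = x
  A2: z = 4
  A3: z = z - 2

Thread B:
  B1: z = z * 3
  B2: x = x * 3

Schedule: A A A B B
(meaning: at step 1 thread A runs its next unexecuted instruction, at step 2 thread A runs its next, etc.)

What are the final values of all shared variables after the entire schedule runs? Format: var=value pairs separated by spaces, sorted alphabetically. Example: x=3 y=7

Answer: x=0 y=0 z=6

Derivation:
Step 1: thread A executes A1 (y = x). Shared: x=0 y=0 z=2. PCs: A@1 B@0
Step 2: thread A executes A2 (z = 4). Shared: x=0 y=0 z=4. PCs: A@2 B@0
Step 3: thread A executes A3 (z = z - 2). Shared: x=0 y=0 z=2. PCs: A@3 B@0
Step 4: thread B executes B1 (z = z * 3). Shared: x=0 y=0 z=6. PCs: A@3 B@1
Step 5: thread B executes B2 (x = x * 3). Shared: x=0 y=0 z=6. PCs: A@3 B@2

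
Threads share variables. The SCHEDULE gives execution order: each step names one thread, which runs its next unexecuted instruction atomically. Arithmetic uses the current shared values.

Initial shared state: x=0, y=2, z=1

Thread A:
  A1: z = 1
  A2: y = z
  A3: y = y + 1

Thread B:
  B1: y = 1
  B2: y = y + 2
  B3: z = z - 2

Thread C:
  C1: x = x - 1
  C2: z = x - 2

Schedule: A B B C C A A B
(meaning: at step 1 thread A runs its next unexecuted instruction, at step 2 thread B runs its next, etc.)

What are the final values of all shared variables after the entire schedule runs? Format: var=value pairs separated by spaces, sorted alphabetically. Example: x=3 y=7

Answer: x=-1 y=-2 z=-5

Derivation:
Step 1: thread A executes A1 (z = 1). Shared: x=0 y=2 z=1. PCs: A@1 B@0 C@0
Step 2: thread B executes B1 (y = 1). Shared: x=0 y=1 z=1. PCs: A@1 B@1 C@0
Step 3: thread B executes B2 (y = y + 2). Shared: x=0 y=3 z=1. PCs: A@1 B@2 C@0
Step 4: thread C executes C1 (x = x - 1). Shared: x=-1 y=3 z=1. PCs: A@1 B@2 C@1
Step 5: thread C executes C2 (z = x - 2). Shared: x=-1 y=3 z=-3. PCs: A@1 B@2 C@2
Step 6: thread A executes A2 (y = z). Shared: x=-1 y=-3 z=-3. PCs: A@2 B@2 C@2
Step 7: thread A executes A3 (y = y + 1). Shared: x=-1 y=-2 z=-3. PCs: A@3 B@2 C@2
Step 8: thread B executes B3 (z = z - 2). Shared: x=-1 y=-2 z=-5. PCs: A@3 B@3 C@2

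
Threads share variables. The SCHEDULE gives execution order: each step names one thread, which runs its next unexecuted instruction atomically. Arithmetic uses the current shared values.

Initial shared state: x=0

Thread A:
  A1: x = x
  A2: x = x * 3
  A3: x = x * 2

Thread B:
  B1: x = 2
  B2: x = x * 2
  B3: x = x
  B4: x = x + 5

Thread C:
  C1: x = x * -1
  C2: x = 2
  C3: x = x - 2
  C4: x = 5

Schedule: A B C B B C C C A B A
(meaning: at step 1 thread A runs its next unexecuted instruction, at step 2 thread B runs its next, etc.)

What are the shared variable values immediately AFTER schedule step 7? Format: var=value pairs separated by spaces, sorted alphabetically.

Answer: x=0

Derivation:
Step 1: thread A executes A1 (x = x). Shared: x=0. PCs: A@1 B@0 C@0
Step 2: thread B executes B1 (x = 2). Shared: x=2. PCs: A@1 B@1 C@0
Step 3: thread C executes C1 (x = x * -1). Shared: x=-2. PCs: A@1 B@1 C@1
Step 4: thread B executes B2 (x = x * 2). Shared: x=-4. PCs: A@1 B@2 C@1
Step 5: thread B executes B3 (x = x). Shared: x=-4. PCs: A@1 B@3 C@1
Step 6: thread C executes C2 (x = 2). Shared: x=2. PCs: A@1 B@3 C@2
Step 7: thread C executes C3 (x = x - 2). Shared: x=0. PCs: A@1 B@3 C@3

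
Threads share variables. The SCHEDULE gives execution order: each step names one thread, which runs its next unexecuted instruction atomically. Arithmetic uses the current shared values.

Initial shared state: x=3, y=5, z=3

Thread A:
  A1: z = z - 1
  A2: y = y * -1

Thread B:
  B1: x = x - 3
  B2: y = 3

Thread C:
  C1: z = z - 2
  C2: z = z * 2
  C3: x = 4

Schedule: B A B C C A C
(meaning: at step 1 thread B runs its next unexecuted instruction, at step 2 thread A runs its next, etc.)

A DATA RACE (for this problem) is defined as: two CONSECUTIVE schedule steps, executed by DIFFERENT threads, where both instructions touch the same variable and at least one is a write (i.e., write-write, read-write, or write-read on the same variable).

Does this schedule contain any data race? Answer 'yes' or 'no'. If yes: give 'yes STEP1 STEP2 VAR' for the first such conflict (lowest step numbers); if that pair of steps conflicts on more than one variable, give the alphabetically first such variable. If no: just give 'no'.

Steps 1,2: B(r=x,w=x) vs A(r=z,w=z). No conflict.
Steps 2,3: A(r=z,w=z) vs B(r=-,w=y). No conflict.
Steps 3,4: B(r=-,w=y) vs C(r=z,w=z). No conflict.
Steps 4,5: same thread (C). No race.
Steps 5,6: C(r=z,w=z) vs A(r=y,w=y). No conflict.
Steps 6,7: A(r=y,w=y) vs C(r=-,w=x). No conflict.

Answer: no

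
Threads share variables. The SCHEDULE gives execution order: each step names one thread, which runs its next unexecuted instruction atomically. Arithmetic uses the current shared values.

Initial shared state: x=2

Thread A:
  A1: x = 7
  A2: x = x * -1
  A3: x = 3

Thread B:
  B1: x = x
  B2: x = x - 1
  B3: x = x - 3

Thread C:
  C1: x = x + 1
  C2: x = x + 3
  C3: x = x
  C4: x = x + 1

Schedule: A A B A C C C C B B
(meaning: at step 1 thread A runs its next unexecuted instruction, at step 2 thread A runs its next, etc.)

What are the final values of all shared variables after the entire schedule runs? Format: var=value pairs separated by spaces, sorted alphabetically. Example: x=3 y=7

Answer: x=4

Derivation:
Step 1: thread A executes A1 (x = 7). Shared: x=7. PCs: A@1 B@0 C@0
Step 2: thread A executes A2 (x = x * -1). Shared: x=-7. PCs: A@2 B@0 C@0
Step 3: thread B executes B1 (x = x). Shared: x=-7. PCs: A@2 B@1 C@0
Step 4: thread A executes A3 (x = 3). Shared: x=3. PCs: A@3 B@1 C@0
Step 5: thread C executes C1 (x = x + 1). Shared: x=4. PCs: A@3 B@1 C@1
Step 6: thread C executes C2 (x = x + 3). Shared: x=7. PCs: A@3 B@1 C@2
Step 7: thread C executes C3 (x = x). Shared: x=7. PCs: A@3 B@1 C@3
Step 8: thread C executes C4 (x = x + 1). Shared: x=8. PCs: A@3 B@1 C@4
Step 9: thread B executes B2 (x = x - 1). Shared: x=7. PCs: A@3 B@2 C@4
Step 10: thread B executes B3 (x = x - 3). Shared: x=4. PCs: A@3 B@3 C@4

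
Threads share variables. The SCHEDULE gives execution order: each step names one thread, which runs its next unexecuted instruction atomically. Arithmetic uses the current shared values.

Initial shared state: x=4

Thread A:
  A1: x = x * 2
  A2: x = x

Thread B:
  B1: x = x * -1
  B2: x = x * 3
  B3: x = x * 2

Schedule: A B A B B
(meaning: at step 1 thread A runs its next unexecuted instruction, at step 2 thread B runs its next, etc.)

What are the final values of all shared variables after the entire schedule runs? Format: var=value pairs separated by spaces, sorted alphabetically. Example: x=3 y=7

Step 1: thread A executes A1 (x = x * 2). Shared: x=8. PCs: A@1 B@0
Step 2: thread B executes B1 (x = x * -1). Shared: x=-8. PCs: A@1 B@1
Step 3: thread A executes A2 (x = x). Shared: x=-8. PCs: A@2 B@1
Step 4: thread B executes B2 (x = x * 3). Shared: x=-24. PCs: A@2 B@2
Step 5: thread B executes B3 (x = x * 2). Shared: x=-48. PCs: A@2 B@3

Answer: x=-48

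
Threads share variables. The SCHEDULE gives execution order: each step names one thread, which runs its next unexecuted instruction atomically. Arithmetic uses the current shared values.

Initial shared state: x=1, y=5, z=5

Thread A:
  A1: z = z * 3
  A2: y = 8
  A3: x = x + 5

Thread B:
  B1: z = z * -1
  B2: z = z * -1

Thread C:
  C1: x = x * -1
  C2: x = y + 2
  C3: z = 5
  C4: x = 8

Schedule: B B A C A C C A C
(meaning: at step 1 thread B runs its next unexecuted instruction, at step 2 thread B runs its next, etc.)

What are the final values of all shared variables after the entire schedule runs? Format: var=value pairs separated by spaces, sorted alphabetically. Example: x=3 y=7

Step 1: thread B executes B1 (z = z * -1). Shared: x=1 y=5 z=-5. PCs: A@0 B@1 C@0
Step 2: thread B executes B2 (z = z * -1). Shared: x=1 y=5 z=5. PCs: A@0 B@2 C@0
Step 3: thread A executes A1 (z = z * 3). Shared: x=1 y=5 z=15. PCs: A@1 B@2 C@0
Step 4: thread C executes C1 (x = x * -1). Shared: x=-1 y=5 z=15. PCs: A@1 B@2 C@1
Step 5: thread A executes A2 (y = 8). Shared: x=-1 y=8 z=15. PCs: A@2 B@2 C@1
Step 6: thread C executes C2 (x = y + 2). Shared: x=10 y=8 z=15. PCs: A@2 B@2 C@2
Step 7: thread C executes C3 (z = 5). Shared: x=10 y=8 z=5. PCs: A@2 B@2 C@3
Step 8: thread A executes A3 (x = x + 5). Shared: x=15 y=8 z=5. PCs: A@3 B@2 C@3
Step 9: thread C executes C4 (x = 8). Shared: x=8 y=8 z=5. PCs: A@3 B@2 C@4

Answer: x=8 y=8 z=5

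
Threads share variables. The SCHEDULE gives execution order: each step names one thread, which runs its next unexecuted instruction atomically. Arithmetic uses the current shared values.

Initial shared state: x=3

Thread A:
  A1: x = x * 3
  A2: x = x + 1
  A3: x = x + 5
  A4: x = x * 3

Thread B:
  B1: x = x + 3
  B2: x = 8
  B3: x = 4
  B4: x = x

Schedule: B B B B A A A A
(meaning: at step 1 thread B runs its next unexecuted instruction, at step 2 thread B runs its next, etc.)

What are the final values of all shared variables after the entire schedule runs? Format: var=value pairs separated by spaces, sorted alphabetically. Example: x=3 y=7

Answer: x=54

Derivation:
Step 1: thread B executes B1 (x = x + 3). Shared: x=6. PCs: A@0 B@1
Step 2: thread B executes B2 (x = 8). Shared: x=8. PCs: A@0 B@2
Step 3: thread B executes B3 (x = 4). Shared: x=4. PCs: A@0 B@3
Step 4: thread B executes B4 (x = x). Shared: x=4. PCs: A@0 B@4
Step 5: thread A executes A1 (x = x * 3). Shared: x=12. PCs: A@1 B@4
Step 6: thread A executes A2 (x = x + 1). Shared: x=13. PCs: A@2 B@4
Step 7: thread A executes A3 (x = x + 5). Shared: x=18. PCs: A@3 B@4
Step 8: thread A executes A4 (x = x * 3). Shared: x=54. PCs: A@4 B@4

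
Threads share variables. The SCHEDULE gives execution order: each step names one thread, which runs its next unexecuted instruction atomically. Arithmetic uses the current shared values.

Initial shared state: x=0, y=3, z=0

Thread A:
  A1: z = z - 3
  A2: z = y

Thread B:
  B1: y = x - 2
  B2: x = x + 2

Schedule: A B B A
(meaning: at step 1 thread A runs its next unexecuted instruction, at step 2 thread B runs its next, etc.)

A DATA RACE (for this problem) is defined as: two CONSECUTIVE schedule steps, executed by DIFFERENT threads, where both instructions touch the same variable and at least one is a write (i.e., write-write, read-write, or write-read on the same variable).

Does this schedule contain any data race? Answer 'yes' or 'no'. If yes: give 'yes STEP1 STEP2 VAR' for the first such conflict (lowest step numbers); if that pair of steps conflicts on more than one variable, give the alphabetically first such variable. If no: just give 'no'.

Steps 1,2: A(r=z,w=z) vs B(r=x,w=y). No conflict.
Steps 2,3: same thread (B). No race.
Steps 3,4: B(r=x,w=x) vs A(r=y,w=z). No conflict.

Answer: no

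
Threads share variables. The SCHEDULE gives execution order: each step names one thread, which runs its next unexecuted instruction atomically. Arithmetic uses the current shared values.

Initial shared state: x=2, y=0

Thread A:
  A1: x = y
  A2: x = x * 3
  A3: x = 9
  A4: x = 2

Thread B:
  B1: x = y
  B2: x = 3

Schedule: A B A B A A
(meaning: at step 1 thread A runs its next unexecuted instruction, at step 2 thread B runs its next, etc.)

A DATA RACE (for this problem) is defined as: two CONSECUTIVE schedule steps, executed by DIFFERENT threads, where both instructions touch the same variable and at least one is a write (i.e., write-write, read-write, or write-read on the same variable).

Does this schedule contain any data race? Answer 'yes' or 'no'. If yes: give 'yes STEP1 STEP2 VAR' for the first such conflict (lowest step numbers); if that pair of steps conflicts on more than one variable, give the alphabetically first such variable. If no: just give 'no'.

Answer: yes 1 2 x

Derivation:
Steps 1,2: A(x = y) vs B(x = y). RACE on x (W-W).
Steps 2,3: B(x = y) vs A(x = x * 3). RACE on x (W-W).
Steps 3,4: A(x = x * 3) vs B(x = 3). RACE on x (W-W).
Steps 4,5: B(x = 3) vs A(x = 9). RACE on x (W-W).
Steps 5,6: same thread (A). No race.
First conflict at steps 1,2.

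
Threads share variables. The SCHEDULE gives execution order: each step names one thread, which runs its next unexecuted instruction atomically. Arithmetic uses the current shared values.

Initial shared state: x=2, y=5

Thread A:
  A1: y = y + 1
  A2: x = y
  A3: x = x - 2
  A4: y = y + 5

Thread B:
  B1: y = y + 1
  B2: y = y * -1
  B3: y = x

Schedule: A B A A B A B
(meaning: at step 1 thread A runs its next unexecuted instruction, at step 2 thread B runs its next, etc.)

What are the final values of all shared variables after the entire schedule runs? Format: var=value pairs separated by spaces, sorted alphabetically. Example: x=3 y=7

Answer: x=5 y=5

Derivation:
Step 1: thread A executes A1 (y = y + 1). Shared: x=2 y=6. PCs: A@1 B@0
Step 2: thread B executes B1 (y = y + 1). Shared: x=2 y=7. PCs: A@1 B@1
Step 3: thread A executes A2 (x = y). Shared: x=7 y=7. PCs: A@2 B@1
Step 4: thread A executes A3 (x = x - 2). Shared: x=5 y=7. PCs: A@3 B@1
Step 5: thread B executes B2 (y = y * -1). Shared: x=5 y=-7. PCs: A@3 B@2
Step 6: thread A executes A4 (y = y + 5). Shared: x=5 y=-2. PCs: A@4 B@2
Step 7: thread B executes B3 (y = x). Shared: x=5 y=5. PCs: A@4 B@3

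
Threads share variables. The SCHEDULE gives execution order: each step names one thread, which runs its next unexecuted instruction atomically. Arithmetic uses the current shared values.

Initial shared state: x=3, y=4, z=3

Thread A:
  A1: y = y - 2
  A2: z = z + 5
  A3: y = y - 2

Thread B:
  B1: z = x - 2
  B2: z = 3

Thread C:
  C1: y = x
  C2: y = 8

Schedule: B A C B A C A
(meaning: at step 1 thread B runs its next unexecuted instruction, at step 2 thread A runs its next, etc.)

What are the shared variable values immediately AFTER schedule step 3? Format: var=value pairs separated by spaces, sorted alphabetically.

Answer: x=3 y=3 z=1

Derivation:
Step 1: thread B executes B1 (z = x - 2). Shared: x=3 y=4 z=1. PCs: A@0 B@1 C@0
Step 2: thread A executes A1 (y = y - 2). Shared: x=3 y=2 z=1. PCs: A@1 B@1 C@0
Step 3: thread C executes C1 (y = x). Shared: x=3 y=3 z=1. PCs: A@1 B@1 C@1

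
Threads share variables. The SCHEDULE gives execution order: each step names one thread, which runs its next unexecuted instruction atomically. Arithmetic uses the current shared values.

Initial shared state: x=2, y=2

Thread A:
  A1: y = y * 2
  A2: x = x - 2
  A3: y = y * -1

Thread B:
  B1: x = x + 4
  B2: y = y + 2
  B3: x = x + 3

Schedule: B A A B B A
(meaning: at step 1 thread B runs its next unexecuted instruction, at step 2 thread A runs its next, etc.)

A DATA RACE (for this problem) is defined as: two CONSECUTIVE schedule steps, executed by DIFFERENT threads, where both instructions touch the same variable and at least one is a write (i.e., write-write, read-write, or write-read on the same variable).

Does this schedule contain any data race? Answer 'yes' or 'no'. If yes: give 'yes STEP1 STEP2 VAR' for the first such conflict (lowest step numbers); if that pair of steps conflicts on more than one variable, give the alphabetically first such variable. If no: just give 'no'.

Steps 1,2: B(r=x,w=x) vs A(r=y,w=y). No conflict.
Steps 2,3: same thread (A). No race.
Steps 3,4: A(r=x,w=x) vs B(r=y,w=y). No conflict.
Steps 4,5: same thread (B). No race.
Steps 5,6: B(r=x,w=x) vs A(r=y,w=y). No conflict.

Answer: no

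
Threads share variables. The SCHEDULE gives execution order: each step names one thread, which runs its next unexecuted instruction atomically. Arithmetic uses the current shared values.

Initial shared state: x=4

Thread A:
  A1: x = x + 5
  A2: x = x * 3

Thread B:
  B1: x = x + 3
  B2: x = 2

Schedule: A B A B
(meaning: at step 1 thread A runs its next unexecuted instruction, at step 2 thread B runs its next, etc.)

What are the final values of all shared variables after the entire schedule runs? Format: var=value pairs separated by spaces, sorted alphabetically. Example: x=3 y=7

Step 1: thread A executes A1 (x = x + 5). Shared: x=9. PCs: A@1 B@0
Step 2: thread B executes B1 (x = x + 3). Shared: x=12. PCs: A@1 B@1
Step 3: thread A executes A2 (x = x * 3). Shared: x=36. PCs: A@2 B@1
Step 4: thread B executes B2 (x = 2). Shared: x=2. PCs: A@2 B@2

Answer: x=2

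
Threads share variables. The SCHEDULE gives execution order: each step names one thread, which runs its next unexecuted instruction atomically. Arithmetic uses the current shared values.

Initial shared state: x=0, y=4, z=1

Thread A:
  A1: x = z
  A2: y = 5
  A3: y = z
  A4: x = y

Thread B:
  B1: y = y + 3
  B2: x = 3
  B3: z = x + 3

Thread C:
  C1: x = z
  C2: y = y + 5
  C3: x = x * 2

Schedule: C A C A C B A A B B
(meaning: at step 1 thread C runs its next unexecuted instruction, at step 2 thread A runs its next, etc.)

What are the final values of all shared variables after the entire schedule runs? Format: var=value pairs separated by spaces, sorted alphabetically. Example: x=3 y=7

Answer: x=3 y=1 z=6

Derivation:
Step 1: thread C executes C1 (x = z). Shared: x=1 y=4 z=1. PCs: A@0 B@0 C@1
Step 2: thread A executes A1 (x = z). Shared: x=1 y=4 z=1. PCs: A@1 B@0 C@1
Step 3: thread C executes C2 (y = y + 5). Shared: x=1 y=9 z=1. PCs: A@1 B@0 C@2
Step 4: thread A executes A2 (y = 5). Shared: x=1 y=5 z=1. PCs: A@2 B@0 C@2
Step 5: thread C executes C3 (x = x * 2). Shared: x=2 y=5 z=1. PCs: A@2 B@0 C@3
Step 6: thread B executes B1 (y = y + 3). Shared: x=2 y=8 z=1. PCs: A@2 B@1 C@3
Step 7: thread A executes A3 (y = z). Shared: x=2 y=1 z=1. PCs: A@3 B@1 C@3
Step 8: thread A executes A4 (x = y). Shared: x=1 y=1 z=1. PCs: A@4 B@1 C@3
Step 9: thread B executes B2 (x = 3). Shared: x=3 y=1 z=1. PCs: A@4 B@2 C@3
Step 10: thread B executes B3 (z = x + 3). Shared: x=3 y=1 z=6. PCs: A@4 B@3 C@3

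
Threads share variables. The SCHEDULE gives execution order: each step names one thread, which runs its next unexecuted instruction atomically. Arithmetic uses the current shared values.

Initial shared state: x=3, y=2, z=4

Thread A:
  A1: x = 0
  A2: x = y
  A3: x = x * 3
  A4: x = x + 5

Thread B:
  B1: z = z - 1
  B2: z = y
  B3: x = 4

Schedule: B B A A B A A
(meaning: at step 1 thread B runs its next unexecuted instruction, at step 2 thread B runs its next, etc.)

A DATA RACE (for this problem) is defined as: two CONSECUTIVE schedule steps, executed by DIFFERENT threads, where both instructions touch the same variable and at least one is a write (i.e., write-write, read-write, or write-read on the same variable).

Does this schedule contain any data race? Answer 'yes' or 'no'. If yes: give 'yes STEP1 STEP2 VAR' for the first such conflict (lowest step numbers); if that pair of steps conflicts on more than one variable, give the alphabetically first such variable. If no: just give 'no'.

Steps 1,2: same thread (B). No race.
Steps 2,3: B(r=y,w=z) vs A(r=-,w=x). No conflict.
Steps 3,4: same thread (A). No race.
Steps 4,5: A(x = y) vs B(x = 4). RACE on x (W-W).
Steps 5,6: B(x = 4) vs A(x = x * 3). RACE on x (W-W).
Steps 6,7: same thread (A). No race.
First conflict at steps 4,5.

Answer: yes 4 5 x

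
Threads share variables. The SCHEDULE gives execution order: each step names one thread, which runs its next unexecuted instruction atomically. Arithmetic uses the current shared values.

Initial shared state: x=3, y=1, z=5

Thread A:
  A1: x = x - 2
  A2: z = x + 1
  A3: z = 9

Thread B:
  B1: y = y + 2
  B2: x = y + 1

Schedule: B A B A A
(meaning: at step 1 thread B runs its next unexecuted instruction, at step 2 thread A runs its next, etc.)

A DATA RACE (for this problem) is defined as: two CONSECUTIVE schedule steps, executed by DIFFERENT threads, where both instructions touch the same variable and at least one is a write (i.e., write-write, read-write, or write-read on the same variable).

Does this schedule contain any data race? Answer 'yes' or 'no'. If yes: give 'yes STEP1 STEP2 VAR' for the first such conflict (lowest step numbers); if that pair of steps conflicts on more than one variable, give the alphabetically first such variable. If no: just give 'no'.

Steps 1,2: B(r=y,w=y) vs A(r=x,w=x). No conflict.
Steps 2,3: A(x = x - 2) vs B(x = y + 1). RACE on x (W-W).
Steps 3,4: B(x = y + 1) vs A(z = x + 1). RACE on x (W-R).
Steps 4,5: same thread (A). No race.
First conflict at steps 2,3.

Answer: yes 2 3 x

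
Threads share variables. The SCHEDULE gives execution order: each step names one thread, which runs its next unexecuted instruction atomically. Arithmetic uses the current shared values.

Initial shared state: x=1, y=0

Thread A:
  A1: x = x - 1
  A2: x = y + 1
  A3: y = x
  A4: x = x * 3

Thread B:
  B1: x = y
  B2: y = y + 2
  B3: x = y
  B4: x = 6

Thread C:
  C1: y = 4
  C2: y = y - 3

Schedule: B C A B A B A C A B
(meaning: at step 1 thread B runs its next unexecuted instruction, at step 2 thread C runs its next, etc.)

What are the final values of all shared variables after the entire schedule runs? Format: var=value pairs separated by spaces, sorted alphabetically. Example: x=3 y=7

Answer: x=6 y=3

Derivation:
Step 1: thread B executes B1 (x = y). Shared: x=0 y=0. PCs: A@0 B@1 C@0
Step 2: thread C executes C1 (y = 4). Shared: x=0 y=4. PCs: A@0 B@1 C@1
Step 3: thread A executes A1 (x = x - 1). Shared: x=-1 y=4. PCs: A@1 B@1 C@1
Step 4: thread B executes B2 (y = y + 2). Shared: x=-1 y=6. PCs: A@1 B@2 C@1
Step 5: thread A executes A2 (x = y + 1). Shared: x=7 y=6. PCs: A@2 B@2 C@1
Step 6: thread B executes B3 (x = y). Shared: x=6 y=6. PCs: A@2 B@3 C@1
Step 7: thread A executes A3 (y = x). Shared: x=6 y=6. PCs: A@3 B@3 C@1
Step 8: thread C executes C2 (y = y - 3). Shared: x=6 y=3. PCs: A@3 B@3 C@2
Step 9: thread A executes A4 (x = x * 3). Shared: x=18 y=3. PCs: A@4 B@3 C@2
Step 10: thread B executes B4 (x = 6). Shared: x=6 y=3. PCs: A@4 B@4 C@2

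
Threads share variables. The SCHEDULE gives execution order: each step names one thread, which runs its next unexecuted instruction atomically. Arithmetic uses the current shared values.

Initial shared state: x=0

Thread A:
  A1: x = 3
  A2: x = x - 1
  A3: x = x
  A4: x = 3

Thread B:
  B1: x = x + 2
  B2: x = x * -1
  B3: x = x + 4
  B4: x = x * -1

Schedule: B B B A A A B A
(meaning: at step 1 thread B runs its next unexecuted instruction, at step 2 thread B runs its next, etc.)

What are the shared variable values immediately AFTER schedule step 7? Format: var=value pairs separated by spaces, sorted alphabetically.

Step 1: thread B executes B1 (x = x + 2). Shared: x=2. PCs: A@0 B@1
Step 2: thread B executes B2 (x = x * -1). Shared: x=-2. PCs: A@0 B@2
Step 3: thread B executes B3 (x = x + 4). Shared: x=2. PCs: A@0 B@3
Step 4: thread A executes A1 (x = 3). Shared: x=3. PCs: A@1 B@3
Step 5: thread A executes A2 (x = x - 1). Shared: x=2. PCs: A@2 B@3
Step 6: thread A executes A3 (x = x). Shared: x=2. PCs: A@3 B@3
Step 7: thread B executes B4 (x = x * -1). Shared: x=-2. PCs: A@3 B@4

Answer: x=-2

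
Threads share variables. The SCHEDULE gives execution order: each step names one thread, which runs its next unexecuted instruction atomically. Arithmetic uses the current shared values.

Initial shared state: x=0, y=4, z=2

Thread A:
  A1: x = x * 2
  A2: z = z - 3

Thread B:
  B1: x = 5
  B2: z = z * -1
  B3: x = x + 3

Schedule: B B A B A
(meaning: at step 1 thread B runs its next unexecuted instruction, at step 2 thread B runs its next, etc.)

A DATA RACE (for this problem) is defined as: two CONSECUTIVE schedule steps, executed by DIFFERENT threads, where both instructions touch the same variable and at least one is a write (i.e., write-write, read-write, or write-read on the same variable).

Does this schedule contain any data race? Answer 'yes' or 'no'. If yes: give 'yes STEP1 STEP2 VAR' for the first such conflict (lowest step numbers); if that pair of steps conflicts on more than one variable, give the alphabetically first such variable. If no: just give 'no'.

Answer: yes 3 4 x

Derivation:
Steps 1,2: same thread (B). No race.
Steps 2,3: B(r=z,w=z) vs A(r=x,w=x). No conflict.
Steps 3,4: A(x = x * 2) vs B(x = x + 3). RACE on x (W-W).
Steps 4,5: B(r=x,w=x) vs A(r=z,w=z). No conflict.
First conflict at steps 3,4.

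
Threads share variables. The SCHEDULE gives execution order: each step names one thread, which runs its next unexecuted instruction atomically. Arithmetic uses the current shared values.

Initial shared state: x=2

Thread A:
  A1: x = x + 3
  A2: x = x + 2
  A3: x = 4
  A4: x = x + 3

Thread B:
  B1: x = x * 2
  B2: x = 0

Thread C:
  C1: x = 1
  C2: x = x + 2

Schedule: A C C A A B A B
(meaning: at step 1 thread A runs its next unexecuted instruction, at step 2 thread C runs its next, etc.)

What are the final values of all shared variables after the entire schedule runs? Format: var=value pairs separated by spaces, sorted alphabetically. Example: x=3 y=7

Answer: x=0

Derivation:
Step 1: thread A executes A1 (x = x + 3). Shared: x=5. PCs: A@1 B@0 C@0
Step 2: thread C executes C1 (x = 1). Shared: x=1. PCs: A@1 B@0 C@1
Step 3: thread C executes C2 (x = x + 2). Shared: x=3. PCs: A@1 B@0 C@2
Step 4: thread A executes A2 (x = x + 2). Shared: x=5. PCs: A@2 B@0 C@2
Step 5: thread A executes A3 (x = 4). Shared: x=4. PCs: A@3 B@0 C@2
Step 6: thread B executes B1 (x = x * 2). Shared: x=8. PCs: A@3 B@1 C@2
Step 7: thread A executes A4 (x = x + 3). Shared: x=11. PCs: A@4 B@1 C@2
Step 8: thread B executes B2 (x = 0). Shared: x=0. PCs: A@4 B@2 C@2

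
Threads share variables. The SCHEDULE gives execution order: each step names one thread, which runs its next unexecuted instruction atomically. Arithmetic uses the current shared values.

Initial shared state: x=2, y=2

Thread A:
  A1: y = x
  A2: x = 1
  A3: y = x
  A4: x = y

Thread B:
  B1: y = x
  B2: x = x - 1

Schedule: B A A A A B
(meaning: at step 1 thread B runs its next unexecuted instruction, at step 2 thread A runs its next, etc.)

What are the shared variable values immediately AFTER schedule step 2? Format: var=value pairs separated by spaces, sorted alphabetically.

Step 1: thread B executes B1 (y = x). Shared: x=2 y=2. PCs: A@0 B@1
Step 2: thread A executes A1 (y = x). Shared: x=2 y=2. PCs: A@1 B@1

Answer: x=2 y=2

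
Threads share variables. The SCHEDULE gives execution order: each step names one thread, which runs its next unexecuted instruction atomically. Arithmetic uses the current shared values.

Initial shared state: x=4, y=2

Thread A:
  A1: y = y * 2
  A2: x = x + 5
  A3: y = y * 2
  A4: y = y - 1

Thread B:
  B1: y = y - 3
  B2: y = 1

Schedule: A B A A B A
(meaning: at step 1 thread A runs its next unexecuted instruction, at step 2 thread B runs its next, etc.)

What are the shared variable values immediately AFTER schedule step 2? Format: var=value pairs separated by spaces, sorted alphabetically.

Answer: x=4 y=1

Derivation:
Step 1: thread A executes A1 (y = y * 2). Shared: x=4 y=4. PCs: A@1 B@0
Step 2: thread B executes B1 (y = y - 3). Shared: x=4 y=1. PCs: A@1 B@1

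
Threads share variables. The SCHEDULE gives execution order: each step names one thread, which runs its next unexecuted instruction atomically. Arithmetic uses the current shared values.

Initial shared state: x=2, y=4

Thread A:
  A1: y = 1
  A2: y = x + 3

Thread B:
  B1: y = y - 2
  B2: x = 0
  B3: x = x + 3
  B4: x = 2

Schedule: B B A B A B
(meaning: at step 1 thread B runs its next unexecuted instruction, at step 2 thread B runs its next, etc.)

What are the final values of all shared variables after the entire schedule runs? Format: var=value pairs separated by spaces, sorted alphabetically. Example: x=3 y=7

Step 1: thread B executes B1 (y = y - 2). Shared: x=2 y=2. PCs: A@0 B@1
Step 2: thread B executes B2 (x = 0). Shared: x=0 y=2. PCs: A@0 B@2
Step 3: thread A executes A1 (y = 1). Shared: x=0 y=1. PCs: A@1 B@2
Step 4: thread B executes B3 (x = x + 3). Shared: x=3 y=1. PCs: A@1 B@3
Step 5: thread A executes A2 (y = x + 3). Shared: x=3 y=6. PCs: A@2 B@3
Step 6: thread B executes B4 (x = 2). Shared: x=2 y=6. PCs: A@2 B@4

Answer: x=2 y=6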